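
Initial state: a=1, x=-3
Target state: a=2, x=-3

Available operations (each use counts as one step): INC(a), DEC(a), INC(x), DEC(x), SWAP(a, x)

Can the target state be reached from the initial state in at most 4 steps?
Yes

Path (1 step): INC(a)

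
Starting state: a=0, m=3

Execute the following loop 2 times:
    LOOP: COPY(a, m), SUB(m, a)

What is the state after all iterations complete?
a=0, m=0

Iteration trace:
Start: a=0, m=3
After iteration 1: a=3, m=0
After iteration 2: a=0, m=0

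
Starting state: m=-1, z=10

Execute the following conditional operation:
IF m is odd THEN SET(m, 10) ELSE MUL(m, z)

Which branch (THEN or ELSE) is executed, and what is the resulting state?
Branch: THEN, Final state: m=10, z=10

Evaluating condition: m is odd
Condition is True, so THEN branch executes
After SET(m, 10): m=10, z=10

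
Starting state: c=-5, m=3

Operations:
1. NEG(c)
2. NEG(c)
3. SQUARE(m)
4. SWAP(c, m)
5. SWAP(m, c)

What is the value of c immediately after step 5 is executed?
c = -5

Tracing c through execution:
Initial: c = -5
After step 1 (NEG(c)): c = 5
After step 2 (NEG(c)): c = -5
After step 3 (SQUARE(m)): c = -5
After step 4 (SWAP(c, m)): c = 9
After step 5 (SWAP(m, c)): c = -5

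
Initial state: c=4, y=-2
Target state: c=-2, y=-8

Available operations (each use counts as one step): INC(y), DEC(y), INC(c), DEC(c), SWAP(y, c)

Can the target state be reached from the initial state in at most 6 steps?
No

The target state cannot be reached within 6 steps.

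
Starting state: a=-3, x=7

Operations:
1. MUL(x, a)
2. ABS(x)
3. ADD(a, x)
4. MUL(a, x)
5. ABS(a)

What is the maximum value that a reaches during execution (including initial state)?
378

Values of a at each step:
Initial: a = -3
After step 1: a = -3
After step 2: a = -3
After step 3: a = 18
After step 4: a = 378 ← maximum
After step 5: a = 378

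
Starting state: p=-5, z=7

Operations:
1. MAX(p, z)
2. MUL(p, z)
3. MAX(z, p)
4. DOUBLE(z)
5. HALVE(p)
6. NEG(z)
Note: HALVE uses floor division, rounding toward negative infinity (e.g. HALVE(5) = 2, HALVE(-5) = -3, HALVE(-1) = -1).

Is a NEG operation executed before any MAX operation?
No

First NEG: step 6
First MAX: step 1
Since 6 > 1, MAX comes first.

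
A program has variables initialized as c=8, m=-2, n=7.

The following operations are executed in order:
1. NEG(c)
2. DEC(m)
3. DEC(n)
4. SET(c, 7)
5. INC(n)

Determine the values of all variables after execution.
{c: 7, m: -3, n: 7}

Step-by-step execution:
Initial: c=8, m=-2, n=7
After step 1 (NEG(c)): c=-8, m=-2, n=7
After step 2 (DEC(m)): c=-8, m=-3, n=7
After step 3 (DEC(n)): c=-8, m=-3, n=6
After step 4 (SET(c, 7)): c=7, m=-3, n=6
After step 5 (INC(n)): c=7, m=-3, n=7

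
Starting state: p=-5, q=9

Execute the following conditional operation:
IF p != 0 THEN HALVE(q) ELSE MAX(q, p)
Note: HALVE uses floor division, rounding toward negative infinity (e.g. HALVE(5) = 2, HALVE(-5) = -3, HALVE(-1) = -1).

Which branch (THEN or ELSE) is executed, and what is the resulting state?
Branch: THEN, Final state: p=-5, q=4

Evaluating condition: p != 0
p = -5
Condition is True, so THEN branch executes
After HALVE(q): p=-5, q=4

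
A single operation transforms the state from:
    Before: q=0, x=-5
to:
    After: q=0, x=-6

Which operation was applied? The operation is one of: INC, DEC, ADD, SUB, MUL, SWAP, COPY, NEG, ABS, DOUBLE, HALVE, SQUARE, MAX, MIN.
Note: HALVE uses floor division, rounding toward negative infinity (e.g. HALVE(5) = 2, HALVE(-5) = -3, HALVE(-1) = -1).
DEC(x)

Analyzing the change:
Before: q=0, x=-5
After: q=0, x=-6
Variable x changed from -5 to -6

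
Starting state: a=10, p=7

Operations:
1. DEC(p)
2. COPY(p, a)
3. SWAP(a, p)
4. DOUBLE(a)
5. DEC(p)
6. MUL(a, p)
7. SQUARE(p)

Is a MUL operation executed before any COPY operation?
No

First MUL: step 6
First COPY: step 2
Since 6 > 2, COPY comes first.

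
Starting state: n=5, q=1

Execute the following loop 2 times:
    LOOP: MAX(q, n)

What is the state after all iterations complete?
n=5, q=5

Iteration trace:
Start: n=5, q=1
After iteration 1: n=5, q=5
After iteration 2: n=5, q=5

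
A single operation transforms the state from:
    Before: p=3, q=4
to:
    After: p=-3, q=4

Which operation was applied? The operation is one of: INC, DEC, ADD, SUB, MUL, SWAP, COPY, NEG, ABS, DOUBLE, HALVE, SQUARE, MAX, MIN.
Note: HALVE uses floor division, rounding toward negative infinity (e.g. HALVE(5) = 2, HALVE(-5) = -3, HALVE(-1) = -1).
NEG(p)

Analyzing the change:
Before: p=3, q=4
After: p=-3, q=4
Variable p changed from 3 to -3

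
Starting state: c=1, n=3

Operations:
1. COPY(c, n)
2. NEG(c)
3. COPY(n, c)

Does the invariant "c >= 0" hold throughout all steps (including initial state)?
No, violated after step 2

The invariant is violated after step 2.

State at each step:
Initial: c=1, n=3
After step 1: c=3, n=3
After step 2: c=-3, n=3
After step 3: c=-3, n=-3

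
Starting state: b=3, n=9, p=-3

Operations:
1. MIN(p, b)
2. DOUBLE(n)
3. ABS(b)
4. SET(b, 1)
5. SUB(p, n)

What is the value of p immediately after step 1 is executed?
p = -3

Tracing p through execution:
Initial: p = -3
After step 1 (MIN(p, b)): p = -3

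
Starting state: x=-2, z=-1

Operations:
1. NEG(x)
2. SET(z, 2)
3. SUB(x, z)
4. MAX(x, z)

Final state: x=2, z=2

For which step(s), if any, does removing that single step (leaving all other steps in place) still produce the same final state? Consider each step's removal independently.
Step(s) 1, 3

Testing removal of each single step:
Without step 1: final = x=2, z=2 (same)
Without step 2: final = x=3, z=-1 (different)
Without step 3: final = x=2, z=2 (same)
Without step 4: final = x=0, z=2 (different)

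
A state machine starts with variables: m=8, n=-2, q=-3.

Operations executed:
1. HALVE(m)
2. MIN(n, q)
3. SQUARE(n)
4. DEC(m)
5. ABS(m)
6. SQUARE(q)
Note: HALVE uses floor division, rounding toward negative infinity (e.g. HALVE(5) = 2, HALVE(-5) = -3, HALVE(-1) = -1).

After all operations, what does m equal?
m = 3

Tracing execution:
Step 1: HALVE(m) → m = 4
Step 2: MIN(n, q) → m = 4
Step 3: SQUARE(n) → m = 4
Step 4: DEC(m) → m = 3
Step 5: ABS(m) → m = 3
Step 6: SQUARE(q) → m = 3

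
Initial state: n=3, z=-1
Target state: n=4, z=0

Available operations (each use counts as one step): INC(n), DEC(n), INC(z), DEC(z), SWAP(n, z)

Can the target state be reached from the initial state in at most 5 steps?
Yes

Path (2 steps): INC(n) → INC(z)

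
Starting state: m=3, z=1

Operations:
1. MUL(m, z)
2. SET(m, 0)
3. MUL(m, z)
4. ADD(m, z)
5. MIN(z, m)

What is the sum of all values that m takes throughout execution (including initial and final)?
8

Values of m at each step:
Initial: m = 3
After step 1: m = 3
After step 2: m = 0
After step 3: m = 0
After step 4: m = 1
After step 5: m = 1
Sum = 3 + 3 + 0 + 0 + 1 + 1 = 8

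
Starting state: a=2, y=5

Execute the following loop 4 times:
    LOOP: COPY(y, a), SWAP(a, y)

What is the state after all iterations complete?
a=2, y=2

Iteration trace:
Start: a=2, y=5
After iteration 1: a=2, y=2
After iteration 2: a=2, y=2
After iteration 3: a=2, y=2
After iteration 4: a=2, y=2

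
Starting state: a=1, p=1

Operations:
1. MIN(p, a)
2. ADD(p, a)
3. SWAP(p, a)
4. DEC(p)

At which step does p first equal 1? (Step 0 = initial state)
Step 0

Tracing p:
Initial: p = 1 ← first occurrence
After step 1: p = 1
After step 2: p = 2
After step 3: p = 1
After step 4: p = 0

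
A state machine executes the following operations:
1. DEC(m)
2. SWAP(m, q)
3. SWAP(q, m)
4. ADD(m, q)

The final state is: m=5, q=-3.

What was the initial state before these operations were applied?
m=9, q=-3

Working backwards:
Final state: m=5, q=-3
Before step 4 (ADD(m, q)): m=8, q=-3
Before step 3 (SWAP(q, m)): m=-3, q=8
Before step 2 (SWAP(m, q)): m=8, q=-3
Before step 1 (DEC(m)): m=9, q=-3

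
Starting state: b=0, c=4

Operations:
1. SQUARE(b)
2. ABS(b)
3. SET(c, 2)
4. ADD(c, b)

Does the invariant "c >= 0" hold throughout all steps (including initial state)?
Yes

The invariant holds at every step.

State at each step:
Initial: b=0, c=4
After step 1: b=0, c=4
After step 2: b=0, c=4
After step 3: b=0, c=2
After step 4: b=0, c=2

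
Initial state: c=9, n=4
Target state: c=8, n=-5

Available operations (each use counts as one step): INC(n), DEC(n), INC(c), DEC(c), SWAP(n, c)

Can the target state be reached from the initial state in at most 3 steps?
No

The target state cannot be reached within 3 steps.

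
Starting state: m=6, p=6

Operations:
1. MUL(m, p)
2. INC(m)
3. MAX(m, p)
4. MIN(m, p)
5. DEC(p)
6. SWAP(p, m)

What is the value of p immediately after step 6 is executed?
p = 6

Tracing p through execution:
Initial: p = 6
After step 1 (MUL(m, p)): p = 6
After step 2 (INC(m)): p = 6
After step 3 (MAX(m, p)): p = 6
After step 4 (MIN(m, p)): p = 6
After step 5 (DEC(p)): p = 5
After step 6 (SWAP(p, m)): p = 6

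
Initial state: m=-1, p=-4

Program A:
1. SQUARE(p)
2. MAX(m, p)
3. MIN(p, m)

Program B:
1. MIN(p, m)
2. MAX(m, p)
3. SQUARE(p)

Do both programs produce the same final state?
No

Program A final state: m=16, p=16
Program B final state: m=-1, p=16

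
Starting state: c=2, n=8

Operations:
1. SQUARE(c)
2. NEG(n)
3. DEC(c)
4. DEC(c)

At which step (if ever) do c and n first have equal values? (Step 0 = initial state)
Never

c and n never become equal during execution.

Comparing values at each step:
Initial: c=2, n=8
After step 1: c=4, n=8
After step 2: c=4, n=-8
After step 3: c=3, n=-8
After step 4: c=2, n=-8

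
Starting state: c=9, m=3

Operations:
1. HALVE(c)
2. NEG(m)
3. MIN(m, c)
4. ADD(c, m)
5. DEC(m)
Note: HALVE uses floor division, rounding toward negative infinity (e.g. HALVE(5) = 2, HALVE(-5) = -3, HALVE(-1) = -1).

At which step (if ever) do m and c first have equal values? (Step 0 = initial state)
Never

m and c never become equal during execution.

Comparing values at each step:
Initial: m=3, c=9
After step 1: m=3, c=4
After step 2: m=-3, c=4
After step 3: m=-3, c=4
After step 4: m=-3, c=1
After step 5: m=-4, c=1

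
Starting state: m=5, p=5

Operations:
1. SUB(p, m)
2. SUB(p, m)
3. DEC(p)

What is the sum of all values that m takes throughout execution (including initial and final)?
20

Values of m at each step:
Initial: m = 5
After step 1: m = 5
After step 2: m = 5
After step 3: m = 5
Sum = 5 + 5 + 5 + 5 = 20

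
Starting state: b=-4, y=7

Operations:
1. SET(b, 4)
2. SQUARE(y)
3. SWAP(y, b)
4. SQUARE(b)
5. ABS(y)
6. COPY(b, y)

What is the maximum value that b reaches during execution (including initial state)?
2401

Values of b at each step:
Initial: b = -4
After step 1: b = 4
After step 2: b = 4
After step 3: b = 49
After step 4: b = 2401 ← maximum
After step 5: b = 2401
After step 6: b = 4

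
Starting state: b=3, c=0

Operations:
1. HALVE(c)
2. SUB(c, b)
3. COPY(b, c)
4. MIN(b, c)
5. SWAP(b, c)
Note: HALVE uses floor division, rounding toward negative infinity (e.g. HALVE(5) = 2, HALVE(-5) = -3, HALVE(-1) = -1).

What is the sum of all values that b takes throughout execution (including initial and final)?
0

Values of b at each step:
Initial: b = 3
After step 1: b = 3
After step 2: b = 3
After step 3: b = -3
After step 4: b = -3
After step 5: b = -3
Sum = 3 + 3 + 3 + -3 + -3 + -3 = 0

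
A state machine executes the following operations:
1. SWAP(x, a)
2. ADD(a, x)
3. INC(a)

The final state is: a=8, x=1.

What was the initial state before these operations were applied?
a=1, x=6

Working backwards:
Final state: a=8, x=1
Before step 3 (INC(a)): a=7, x=1
Before step 2 (ADD(a, x)): a=6, x=1
Before step 1 (SWAP(x, a)): a=1, x=6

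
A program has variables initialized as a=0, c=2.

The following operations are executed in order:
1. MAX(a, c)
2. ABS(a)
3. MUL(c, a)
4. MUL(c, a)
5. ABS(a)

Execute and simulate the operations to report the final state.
{a: 2, c: 8}

Step-by-step execution:
Initial: a=0, c=2
After step 1 (MAX(a, c)): a=2, c=2
After step 2 (ABS(a)): a=2, c=2
After step 3 (MUL(c, a)): a=2, c=4
After step 4 (MUL(c, a)): a=2, c=8
After step 5 (ABS(a)): a=2, c=8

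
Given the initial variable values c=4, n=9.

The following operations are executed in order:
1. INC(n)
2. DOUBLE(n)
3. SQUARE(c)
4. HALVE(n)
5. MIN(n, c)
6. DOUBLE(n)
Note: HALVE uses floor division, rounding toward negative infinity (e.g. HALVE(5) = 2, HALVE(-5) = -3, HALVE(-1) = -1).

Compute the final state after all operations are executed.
{c: 16, n: 20}

Step-by-step execution:
Initial: c=4, n=9
After step 1 (INC(n)): c=4, n=10
After step 2 (DOUBLE(n)): c=4, n=20
After step 3 (SQUARE(c)): c=16, n=20
After step 4 (HALVE(n)): c=16, n=10
After step 5 (MIN(n, c)): c=16, n=10
After step 6 (DOUBLE(n)): c=16, n=20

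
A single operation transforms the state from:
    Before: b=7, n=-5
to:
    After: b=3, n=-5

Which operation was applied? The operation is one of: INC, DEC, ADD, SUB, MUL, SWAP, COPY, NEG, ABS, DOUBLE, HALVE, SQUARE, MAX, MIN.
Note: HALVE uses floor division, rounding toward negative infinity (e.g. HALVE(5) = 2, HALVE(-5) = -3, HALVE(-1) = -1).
HALVE(b)

Analyzing the change:
Before: b=7, n=-5
After: b=3, n=-5
Variable b changed from 7 to 3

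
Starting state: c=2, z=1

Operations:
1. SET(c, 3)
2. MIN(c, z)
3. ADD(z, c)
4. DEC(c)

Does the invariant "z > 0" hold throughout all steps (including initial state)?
Yes

The invariant holds at every step.

State at each step:
Initial: c=2, z=1
After step 1: c=3, z=1
After step 2: c=1, z=1
After step 3: c=1, z=2
After step 4: c=0, z=2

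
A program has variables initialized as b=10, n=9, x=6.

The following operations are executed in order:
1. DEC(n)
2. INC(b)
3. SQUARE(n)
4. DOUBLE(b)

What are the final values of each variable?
{b: 22, n: 64, x: 6}

Step-by-step execution:
Initial: b=10, n=9, x=6
After step 1 (DEC(n)): b=10, n=8, x=6
After step 2 (INC(b)): b=11, n=8, x=6
After step 3 (SQUARE(n)): b=11, n=64, x=6
After step 4 (DOUBLE(b)): b=22, n=64, x=6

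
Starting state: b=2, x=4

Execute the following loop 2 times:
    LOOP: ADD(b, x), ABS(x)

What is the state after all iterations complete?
b=10, x=4

Iteration trace:
Start: b=2, x=4
After iteration 1: b=6, x=4
After iteration 2: b=10, x=4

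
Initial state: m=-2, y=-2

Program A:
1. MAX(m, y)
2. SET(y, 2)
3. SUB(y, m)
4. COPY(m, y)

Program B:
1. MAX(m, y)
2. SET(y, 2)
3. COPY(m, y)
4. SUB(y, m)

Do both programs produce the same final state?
No

Program A final state: m=4, y=4
Program B final state: m=2, y=0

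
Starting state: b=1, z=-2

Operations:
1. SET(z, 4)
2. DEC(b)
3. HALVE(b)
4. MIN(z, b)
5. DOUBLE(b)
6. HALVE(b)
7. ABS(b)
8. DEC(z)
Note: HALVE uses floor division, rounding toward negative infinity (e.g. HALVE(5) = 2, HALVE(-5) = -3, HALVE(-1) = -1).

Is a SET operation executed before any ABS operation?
Yes

First SET: step 1
First ABS: step 7
Since 1 < 7, SET comes first.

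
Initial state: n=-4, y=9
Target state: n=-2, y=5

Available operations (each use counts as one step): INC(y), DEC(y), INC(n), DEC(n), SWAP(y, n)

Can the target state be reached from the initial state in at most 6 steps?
Yes

Path (6 steps): DEC(y) → DEC(y) → DEC(y) → DEC(y) → INC(n) → INC(n)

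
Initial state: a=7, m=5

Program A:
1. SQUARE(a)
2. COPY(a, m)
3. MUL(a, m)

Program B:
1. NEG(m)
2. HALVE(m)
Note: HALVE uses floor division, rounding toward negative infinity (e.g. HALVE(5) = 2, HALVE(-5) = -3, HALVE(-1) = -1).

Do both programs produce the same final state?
No

Program A final state: a=25, m=5
Program B final state: a=7, m=-3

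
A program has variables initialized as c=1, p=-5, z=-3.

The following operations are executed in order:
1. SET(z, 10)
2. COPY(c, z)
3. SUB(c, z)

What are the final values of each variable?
{c: 0, p: -5, z: 10}

Step-by-step execution:
Initial: c=1, p=-5, z=-3
After step 1 (SET(z, 10)): c=1, p=-5, z=10
After step 2 (COPY(c, z)): c=10, p=-5, z=10
After step 3 (SUB(c, z)): c=0, p=-5, z=10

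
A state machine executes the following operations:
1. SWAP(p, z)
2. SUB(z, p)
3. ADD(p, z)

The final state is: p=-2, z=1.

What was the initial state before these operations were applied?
p=-2, z=-3

Working backwards:
Final state: p=-2, z=1
Before step 3 (ADD(p, z)): p=-3, z=1
Before step 2 (SUB(z, p)): p=-3, z=-2
Before step 1 (SWAP(p, z)): p=-2, z=-3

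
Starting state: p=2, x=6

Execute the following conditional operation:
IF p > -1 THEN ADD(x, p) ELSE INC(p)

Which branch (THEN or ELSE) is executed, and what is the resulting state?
Branch: THEN, Final state: p=2, x=8

Evaluating condition: p > -1
p = 2
Condition is True, so THEN branch executes
After ADD(x, p): p=2, x=8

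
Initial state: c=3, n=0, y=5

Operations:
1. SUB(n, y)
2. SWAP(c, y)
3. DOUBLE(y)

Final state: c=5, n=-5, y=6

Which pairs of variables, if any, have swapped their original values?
None

Comparing initial and final values:
y: 5 → 6
c: 3 → 5
n: 0 → -5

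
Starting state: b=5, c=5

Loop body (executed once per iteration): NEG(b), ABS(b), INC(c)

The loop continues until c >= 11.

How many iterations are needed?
6

Tracing iterations:
Initial: b=5, c=5
After iteration 1: b=5, c=6
After iteration 2: b=5, c=7
After iteration 3: b=5, c=8
After iteration 4: b=5, c=9
After iteration 5: b=5, c=10
After iteration 6: b=5, c=11
c >= 11 now holds, so the loop exits after 6 iterations.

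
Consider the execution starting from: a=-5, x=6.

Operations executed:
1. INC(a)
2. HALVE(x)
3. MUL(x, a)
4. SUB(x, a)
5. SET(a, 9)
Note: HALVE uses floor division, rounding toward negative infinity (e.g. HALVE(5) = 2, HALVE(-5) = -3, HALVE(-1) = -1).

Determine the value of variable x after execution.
x = -8

Tracing execution:
Step 1: INC(a) → x = 6
Step 2: HALVE(x) → x = 3
Step 3: MUL(x, a) → x = -12
Step 4: SUB(x, a) → x = -8
Step 5: SET(a, 9) → x = -8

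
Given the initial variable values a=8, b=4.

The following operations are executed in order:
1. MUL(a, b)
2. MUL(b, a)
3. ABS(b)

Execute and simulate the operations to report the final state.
{a: 32, b: 128}

Step-by-step execution:
Initial: a=8, b=4
After step 1 (MUL(a, b)): a=32, b=4
After step 2 (MUL(b, a)): a=32, b=128
After step 3 (ABS(b)): a=32, b=128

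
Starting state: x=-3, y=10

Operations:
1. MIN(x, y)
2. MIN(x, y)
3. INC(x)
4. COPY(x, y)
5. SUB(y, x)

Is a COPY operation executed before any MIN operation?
No

First COPY: step 4
First MIN: step 1
Since 4 > 1, MIN comes first.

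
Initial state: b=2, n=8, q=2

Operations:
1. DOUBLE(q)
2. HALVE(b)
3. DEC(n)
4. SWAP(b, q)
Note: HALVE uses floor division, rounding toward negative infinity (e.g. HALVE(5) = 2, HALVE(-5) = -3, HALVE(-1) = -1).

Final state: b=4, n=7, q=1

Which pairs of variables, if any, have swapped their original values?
None

Comparing initial and final values:
n: 8 → 7
q: 2 → 1
b: 2 → 4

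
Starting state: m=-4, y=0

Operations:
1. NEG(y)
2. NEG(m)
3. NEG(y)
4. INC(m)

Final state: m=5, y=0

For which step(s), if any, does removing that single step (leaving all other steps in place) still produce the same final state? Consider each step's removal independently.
Step(s) 1, 3

Testing removal of each single step:
Without step 1: final = m=5, y=0 (same)
Without step 2: final = m=-3, y=0 (different)
Without step 3: final = m=5, y=0 (same)
Without step 4: final = m=4, y=0 (different)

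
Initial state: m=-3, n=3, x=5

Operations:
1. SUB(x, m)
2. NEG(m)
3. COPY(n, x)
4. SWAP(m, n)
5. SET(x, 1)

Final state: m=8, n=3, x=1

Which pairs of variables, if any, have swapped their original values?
None

Comparing initial and final values:
x: 5 → 1
m: -3 → 8
n: 3 → 3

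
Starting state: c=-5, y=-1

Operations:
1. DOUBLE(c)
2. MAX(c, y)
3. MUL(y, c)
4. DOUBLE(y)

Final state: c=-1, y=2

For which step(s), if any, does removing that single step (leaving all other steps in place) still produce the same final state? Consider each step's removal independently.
Step(s) 1

Testing removal of each single step:
Without step 1: final = c=-1, y=2 (same)
Without step 2: final = c=-10, y=20 (different)
Without step 3: final = c=-1, y=-2 (different)
Without step 4: final = c=-1, y=1 (different)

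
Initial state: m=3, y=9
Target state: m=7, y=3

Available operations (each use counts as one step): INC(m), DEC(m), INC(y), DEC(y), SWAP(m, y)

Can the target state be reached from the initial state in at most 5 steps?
Yes

Path (3 steps): DEC(y) → DEC(y) → SWAP(m, y)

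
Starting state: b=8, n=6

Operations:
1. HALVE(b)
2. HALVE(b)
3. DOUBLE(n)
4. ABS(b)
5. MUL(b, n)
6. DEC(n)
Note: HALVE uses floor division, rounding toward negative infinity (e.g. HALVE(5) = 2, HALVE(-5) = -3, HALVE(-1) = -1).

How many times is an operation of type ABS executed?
1

Counting ABS operations:
Step 4: ABS(b) ← ABS
Total: 1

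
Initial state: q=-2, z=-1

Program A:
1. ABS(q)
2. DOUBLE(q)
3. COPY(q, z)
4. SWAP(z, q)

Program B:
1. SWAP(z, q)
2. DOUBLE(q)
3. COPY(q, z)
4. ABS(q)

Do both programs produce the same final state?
No

Program A final state: q=-1, z=-1
Program B final state: q=2, z=-2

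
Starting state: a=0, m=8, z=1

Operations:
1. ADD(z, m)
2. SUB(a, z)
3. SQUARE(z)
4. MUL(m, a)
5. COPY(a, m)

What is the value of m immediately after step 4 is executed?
m = -72

Tracing m through execution:
Initial: m = 8
After step 1 (ADD(z, m)): m = 8
After step 2 (SUB(a, z)): m = 8
After step 3 (SQUARE(z)): m = 8
After step 4 (MUL(m, a)): m = -72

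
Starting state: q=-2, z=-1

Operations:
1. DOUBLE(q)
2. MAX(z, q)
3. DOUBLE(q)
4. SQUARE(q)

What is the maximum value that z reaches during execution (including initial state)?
-1

Values of z at each step:
Initial: z = -1 ← maximum
After step 1: z = -1
After step 2: z = -1
After step 3: z = -1
After step 4: z = -1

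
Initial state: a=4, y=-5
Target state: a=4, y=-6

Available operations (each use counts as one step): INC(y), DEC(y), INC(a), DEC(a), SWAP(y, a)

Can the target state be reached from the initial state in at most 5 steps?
Yes

Path (1 step): DEC(y)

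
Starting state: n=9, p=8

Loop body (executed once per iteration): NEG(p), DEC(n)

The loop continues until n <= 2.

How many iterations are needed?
7

Tracing iterations:
Initial: n=9, p=8
After iteration 1: n=8, p=-8
After iteration 2: n=7, p=8
After iteration 3: n=6, p=-8
After iteration 4: n=5, p=8
After iteration 5: n=4, p=-8
After iteration 6: n=3, p=8
After iteration 7: n=2, p=-8
n <= 2 now holds, so the loop exits after 7 iterations.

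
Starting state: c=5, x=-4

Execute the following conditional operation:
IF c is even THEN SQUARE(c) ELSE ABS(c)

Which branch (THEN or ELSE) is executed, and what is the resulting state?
Branch: ELSE, Final state: c=5, x=-4

Evaluating condition: c is even
Condition is False, so ELSE branch executes
After ABS(c): c=5, x=-4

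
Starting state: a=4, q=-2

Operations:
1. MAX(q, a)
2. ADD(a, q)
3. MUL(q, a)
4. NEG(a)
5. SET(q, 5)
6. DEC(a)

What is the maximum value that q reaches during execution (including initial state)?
32

Values of q at each step:
Initial: q = -2
After step 1: q = 4
After step 2: q = 4
After step 3: q = 32 ← maximum
After step 4: q = 32
After step 5: q = 5
After step 6: q = 5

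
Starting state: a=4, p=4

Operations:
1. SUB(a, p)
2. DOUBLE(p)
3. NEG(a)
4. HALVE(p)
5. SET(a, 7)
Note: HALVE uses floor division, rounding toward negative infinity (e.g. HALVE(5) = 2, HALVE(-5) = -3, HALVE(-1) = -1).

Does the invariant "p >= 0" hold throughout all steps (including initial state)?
Yes

The invariant holds at every step.

State at each step:
Initial: a=4, p=4
After step 1: a=0, p=4
After step 2: a=0, p=8
After step 3: a=0, p=8
After step 4: a=0, p=4
After step 5: a=7, p=4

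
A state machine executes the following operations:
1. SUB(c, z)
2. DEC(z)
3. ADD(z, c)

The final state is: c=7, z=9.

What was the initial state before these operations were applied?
c=10, z=3

Working backwards:
Final state: c=7, z=9
Before step 3 (ADD(z, c)): c=7, z=2
Before step 2 (DEC(z)): c=7, z=3
Before step 1 (SUB(c, z)): c=10, z=3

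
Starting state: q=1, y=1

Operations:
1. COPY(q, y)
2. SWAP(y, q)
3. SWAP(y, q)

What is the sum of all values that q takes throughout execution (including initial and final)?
4

Values of q at each step:
Initial: q = 1
After step 1: q = 1
After step 2: q = 1
After step 3: q = 1
Sum = 1 + 1 + 1 + 1 = 4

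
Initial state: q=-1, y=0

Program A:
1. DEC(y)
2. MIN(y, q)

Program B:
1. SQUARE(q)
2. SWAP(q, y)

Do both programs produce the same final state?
No

Program A final state: q=-1, y=-1
Program B final state: q=0, y=1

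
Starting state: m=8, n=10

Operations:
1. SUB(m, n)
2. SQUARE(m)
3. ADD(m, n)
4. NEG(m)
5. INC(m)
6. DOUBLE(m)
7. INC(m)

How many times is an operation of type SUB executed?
1

Counting SUB operations:
Step 1: SUB(m, n) ← SUB
Total: 1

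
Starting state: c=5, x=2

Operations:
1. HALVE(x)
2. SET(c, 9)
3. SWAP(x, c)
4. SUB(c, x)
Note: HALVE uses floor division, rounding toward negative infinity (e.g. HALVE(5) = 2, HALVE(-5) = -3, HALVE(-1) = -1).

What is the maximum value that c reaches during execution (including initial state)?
9

Values of c at each step:
Initial: c = 5
After step 1: c = 5
After step 2: c = 9 ← maximum
After step 3: c = 1
After step 4: c = -8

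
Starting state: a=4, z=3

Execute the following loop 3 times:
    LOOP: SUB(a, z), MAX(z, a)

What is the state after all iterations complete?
a=-5, z=3

Iteration trace:
Start: a=4, z=3
After iteration 1: a=1, z=3
After iteration 2: a=-2, z=3
After iteration 3: a=-5, z=3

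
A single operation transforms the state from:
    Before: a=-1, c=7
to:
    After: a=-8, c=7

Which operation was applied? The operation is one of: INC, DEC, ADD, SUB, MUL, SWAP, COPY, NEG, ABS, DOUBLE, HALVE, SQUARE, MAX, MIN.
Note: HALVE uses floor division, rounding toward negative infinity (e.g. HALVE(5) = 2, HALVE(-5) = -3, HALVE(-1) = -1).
SUB(a, c)

Analyzing the change:
Before: a=-1, c=7
After: a=-8, c=7
Variable a changed from -1 to -8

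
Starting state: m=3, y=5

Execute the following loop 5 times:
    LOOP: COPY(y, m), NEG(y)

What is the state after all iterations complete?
m=3, y=-3

Iteration trace:
Start: m=3, y=5
After iteration 1: m=3, y=-3
After iteration 2: m=3, y=-3
After iteration 3: m=3, y=-3
After iteration 4: m=3, y=-3
After iteration 5: m=3, y=-3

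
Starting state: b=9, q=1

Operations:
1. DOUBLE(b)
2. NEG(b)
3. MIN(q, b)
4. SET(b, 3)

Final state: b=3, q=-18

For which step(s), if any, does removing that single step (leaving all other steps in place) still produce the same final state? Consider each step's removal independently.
None - removing any single step changes the final result

Testing removal of each single step:
Without step 1: final = b=3, q=-9 (different)
Without step 2: final = b=3, q=1 (different)
Without step 3: final = b=3, q=1 (different)
Without step 4: final = b=-18, q=-18 (different)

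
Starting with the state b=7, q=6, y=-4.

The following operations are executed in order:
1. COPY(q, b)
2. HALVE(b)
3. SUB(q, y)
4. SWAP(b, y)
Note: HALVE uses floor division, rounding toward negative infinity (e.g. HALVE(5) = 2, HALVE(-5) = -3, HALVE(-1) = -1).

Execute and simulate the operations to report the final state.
{b: -4, q: 11, y: 3}

Step-by-step execution:
Initial: b=7, q=6, y=-4
After step 1 (COPY(q, b)): b=7, q=7, y=-4
After step 2 (HALVE(b)): b=3, q=7, y=-4
After step 3 (SUB(q, y)): b=3, q=11, y=-4
After step 4 (SWAP(b, y)): b=-4, q=11, y=3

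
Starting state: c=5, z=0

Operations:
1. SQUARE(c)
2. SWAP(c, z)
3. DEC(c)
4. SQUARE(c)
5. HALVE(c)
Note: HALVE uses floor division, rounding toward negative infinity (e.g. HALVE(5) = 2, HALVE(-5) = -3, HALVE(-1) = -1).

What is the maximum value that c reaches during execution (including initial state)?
25

Values of c at each step:
Initial: c = 5
After step 1: c = 25 ← maximum
After step 2: c = 0
After step 3: c = -1
After step 4: c = 1
After step 5: c = 0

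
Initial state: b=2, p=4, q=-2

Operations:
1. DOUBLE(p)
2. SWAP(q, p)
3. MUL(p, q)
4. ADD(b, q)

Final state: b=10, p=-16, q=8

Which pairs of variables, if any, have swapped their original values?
None

Comparing initial and final values:
p: 4 → -16
b: 2 → 10
q: -2 → 8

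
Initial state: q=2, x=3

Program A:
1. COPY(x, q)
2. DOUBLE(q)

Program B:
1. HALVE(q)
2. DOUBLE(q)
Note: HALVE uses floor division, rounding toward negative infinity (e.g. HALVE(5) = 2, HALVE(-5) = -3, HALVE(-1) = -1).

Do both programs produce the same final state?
No

Program A final state: q=4, x=2
Program B final state: q=2, x=3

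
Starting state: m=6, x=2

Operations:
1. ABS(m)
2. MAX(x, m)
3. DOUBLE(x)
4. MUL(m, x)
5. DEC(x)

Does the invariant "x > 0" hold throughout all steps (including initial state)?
Yes

The invariant holds at every step.

State at each step:
Initial: m=6, x=2
After step 1: m=6, x=2
After step 2: m=6, x=6
After step 3: m=6, x=12
After step 4: m=72, x=12
After step 5: m=72, x=11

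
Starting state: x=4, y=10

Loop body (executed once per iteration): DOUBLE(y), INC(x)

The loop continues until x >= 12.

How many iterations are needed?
8

Tracing iterations:
Initial: x=4, y=10
After iteration 1: x=5, y=20
After iteration 2: x=6, y=40
After iteration 3: x=7, y=80
After iteration 4: x=8, y=160
After iteration 5: x=9, y=320
After iteration 6: x=10, y=640
After iteration 7: x=11, y=1280
After iteration 8: x=12, y=2560
x >= 12 now holds, so the loop exits after 8 iterations.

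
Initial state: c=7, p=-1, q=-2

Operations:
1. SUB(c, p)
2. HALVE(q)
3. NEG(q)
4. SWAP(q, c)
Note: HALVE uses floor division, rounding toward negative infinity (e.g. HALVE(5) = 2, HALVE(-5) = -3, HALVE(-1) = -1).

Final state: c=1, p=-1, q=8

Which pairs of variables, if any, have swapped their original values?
None

Comparing initial and final values:
p: -1 → -1
c: 7 → 1
q: -2 → 8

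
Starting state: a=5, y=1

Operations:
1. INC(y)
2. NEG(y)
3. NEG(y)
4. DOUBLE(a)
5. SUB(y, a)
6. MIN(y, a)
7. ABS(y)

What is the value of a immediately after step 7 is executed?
a = 10

Tracing a through execution:
Initial: a = 5
After step 1 (INC(y)): a = 5
After step 2 (NEG(y)): a = 5
After step 3 (NEG(y)): a = 5
After step 4 (DOUBLE(a)): a = 10
After step 5 (SUB(y, a)): a = 10
After step 6 (MIN(y, a)): a = 10
After step 7 (ABS(y)): a = 10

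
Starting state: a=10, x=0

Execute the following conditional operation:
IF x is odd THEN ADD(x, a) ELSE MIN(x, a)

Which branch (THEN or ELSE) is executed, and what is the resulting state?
Branch: ELSE, Final state: a=10, x=0

Evaluating condition: x is odd
Condition is False, so ELSE branch executes
After MIN(x, a): a=10, x=0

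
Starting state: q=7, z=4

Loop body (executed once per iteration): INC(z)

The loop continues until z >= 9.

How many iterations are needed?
5

Tracing iterations:
Initial: q=7, z=4
After iteration 1: q=7, z=5
After iteration 2: q=7, z=6
After iteration 3: q=7, z=7
After iteration 4: q=7, z=8
After iteration 5: q=7, z=9
z >= 9 now holds, so the loop exits after 5 iterations.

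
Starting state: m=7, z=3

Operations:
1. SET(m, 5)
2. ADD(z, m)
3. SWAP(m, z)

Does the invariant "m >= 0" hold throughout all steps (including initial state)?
Yes

The invariant holds at every step.

State at each step:
Initial: m=7, z=3
After step 1: m=5, z=3
After step 2: m=5, z=8
After step 3: m=8, z=5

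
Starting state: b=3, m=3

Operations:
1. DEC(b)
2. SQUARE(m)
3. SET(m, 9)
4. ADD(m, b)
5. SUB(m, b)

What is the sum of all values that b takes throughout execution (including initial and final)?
13

Values of b at each step:
Initial: b = 3
After step 1: b = 2
After step 2: b = 2
After step 3: b = 2
After step 4: b = 2
After step 5: b = 2
Sum = 3 + 2 + 2 + 2 + 2 + 2 = 13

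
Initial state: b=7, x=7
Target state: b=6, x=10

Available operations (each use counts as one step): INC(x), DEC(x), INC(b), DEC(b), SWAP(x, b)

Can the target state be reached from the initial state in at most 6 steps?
Yes

Path (4 steps): INC(x) → INC(x) → INC(x) → DEC(b)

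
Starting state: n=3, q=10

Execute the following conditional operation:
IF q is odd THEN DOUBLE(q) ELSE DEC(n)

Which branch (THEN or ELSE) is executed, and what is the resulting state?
Branch: ELSE, Final state: n=2, q=10

Evaluating condition: q is odd
Condition is False, so ELSE branch executes
After DEC(n): n=2, q=10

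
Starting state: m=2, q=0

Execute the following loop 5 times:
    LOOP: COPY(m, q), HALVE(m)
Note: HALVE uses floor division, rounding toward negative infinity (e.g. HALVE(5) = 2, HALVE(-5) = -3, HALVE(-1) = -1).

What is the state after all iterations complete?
m=0, q=0

Iteration trace:
Start: m=2, q=0
After iteration 1: m=0, q=0
After iteration 2: m=0, q=0
After iteration 3: m=0, q=0
After iteration 4: m=0, q=0
After iteration 5: m=0, q=0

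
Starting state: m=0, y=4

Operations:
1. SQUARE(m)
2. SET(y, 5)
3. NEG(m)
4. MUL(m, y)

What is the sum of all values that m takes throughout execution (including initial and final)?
0

Values of m at each step:
Initial: m = 0
After step 1: m = 0
After step 2: m = 0
After step 3: m = 0
After step 4: m = 0
Sum = 0 + 0 + 0 + 0 + 0 = 0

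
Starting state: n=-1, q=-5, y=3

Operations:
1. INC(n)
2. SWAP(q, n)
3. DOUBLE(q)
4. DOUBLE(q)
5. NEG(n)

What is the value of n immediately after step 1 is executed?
n = 0

Tracing n through execution:
Initial: n = -1
After step 1 (INC(n)): n = 0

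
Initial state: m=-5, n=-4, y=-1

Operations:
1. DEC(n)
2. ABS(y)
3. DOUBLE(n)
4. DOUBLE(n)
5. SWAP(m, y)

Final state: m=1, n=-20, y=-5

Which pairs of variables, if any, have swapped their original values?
None

Comparing initial and final values:
m: -5 → 1
n: -4 → -20
y: -1 → -5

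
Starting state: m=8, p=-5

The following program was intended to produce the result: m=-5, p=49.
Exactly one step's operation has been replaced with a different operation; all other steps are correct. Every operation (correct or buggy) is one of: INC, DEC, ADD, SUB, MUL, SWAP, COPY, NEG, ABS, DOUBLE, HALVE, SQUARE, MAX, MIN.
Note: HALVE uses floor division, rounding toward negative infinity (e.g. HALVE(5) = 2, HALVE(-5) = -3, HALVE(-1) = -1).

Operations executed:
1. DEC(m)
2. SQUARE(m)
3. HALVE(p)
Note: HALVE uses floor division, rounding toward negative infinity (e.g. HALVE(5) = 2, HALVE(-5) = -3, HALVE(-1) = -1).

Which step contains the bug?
Step 3

Trace with buggy code:
Initial: m=8, p=-5
After step 1: m=7, p=-5
After step 2: m=49, p=-5
After step 3: m=49, p=-3
Actual final m=49, p=-3 ≠ expected m=-5, p=49.
Step 3 is the only position where a single-operation replacement can produce the expected result.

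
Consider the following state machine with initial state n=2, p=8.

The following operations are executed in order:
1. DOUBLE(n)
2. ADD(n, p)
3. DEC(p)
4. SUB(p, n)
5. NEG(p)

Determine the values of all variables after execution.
{n: 12, p: 5}

Step-by-step execution:
Initial: n=2, p=8
After step 1 (DOUBLE(n)): n=4, p=8
After step 2 (ADD(n, p)): n=12, p=8
After step 3 (DEC(p)): n=12, p=7
After step 4 (SUB(p, n)): n=12, p=-5
After step 5 (NEG(p)): n=12, p=5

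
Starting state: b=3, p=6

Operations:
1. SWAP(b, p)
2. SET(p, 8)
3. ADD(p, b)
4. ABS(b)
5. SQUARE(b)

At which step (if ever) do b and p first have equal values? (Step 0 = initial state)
Never

b and p never become equal during execution.

Comparing values at each step:
Initial: b=3, p=6
After step 1: b=6, p=3
After step 2: b=6, p=8
After step 3: b=6, p=14
After step 4: b=6, p=14
After step 5: b=36, p=14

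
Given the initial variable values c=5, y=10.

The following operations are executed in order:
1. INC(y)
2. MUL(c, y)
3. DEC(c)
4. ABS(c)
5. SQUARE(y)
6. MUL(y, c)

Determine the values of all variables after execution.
{c: 54, y: 6534}

Step-by-step execution:
Initial: c=5, y=10
After step 1 (INC(y)): c=5, y=11
After step 2 (MUL(c, y)): c=55, y=11
After step 3 (DEC(c)): c=54, y=11
After step 4 (ABS(c)): c=54, y=11
After step 5 (SQUARE(y)): c=54, y=121
After step 6 (MUL(y, c)): c=54, y=6534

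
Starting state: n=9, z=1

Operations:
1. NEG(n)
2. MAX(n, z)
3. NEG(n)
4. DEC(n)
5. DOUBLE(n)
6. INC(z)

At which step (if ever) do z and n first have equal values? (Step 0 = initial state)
Step 2

z and n first become equal after step 2.

Comparing values at each step:
Initial: z=1, n=9
After step 1: z=1, n=-9
After step 2: z=1, n=1 ← equal!
After step 3: z=1, n=-1
After step 4: z=1, n=-2
After step 5: z=1, n=-4
After step 6: z=2, n=-4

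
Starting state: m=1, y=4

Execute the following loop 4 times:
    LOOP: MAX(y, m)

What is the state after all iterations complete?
m=1, y=4

Iteration trace:
Start: m=1, y=4
After iteration 1: m=1, y=4
After iteration 2: m=1, y=4
After iteration 3: m=1, y=4
After iteration 4: m=1, y=4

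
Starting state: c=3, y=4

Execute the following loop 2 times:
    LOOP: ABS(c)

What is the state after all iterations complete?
c=3, y=4

Iteration trace:
Start: c=3, y=4
After iteration 1: c=3, y=4
After iteration 2: c=3, y=4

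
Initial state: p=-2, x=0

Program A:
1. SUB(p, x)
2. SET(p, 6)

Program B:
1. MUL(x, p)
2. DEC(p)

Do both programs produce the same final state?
No

Program A final state: p=6, x=0
Program B final state: p=-3, x=0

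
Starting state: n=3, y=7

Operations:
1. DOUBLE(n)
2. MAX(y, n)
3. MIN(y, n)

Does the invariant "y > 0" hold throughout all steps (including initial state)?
Yes

The invariant holds at every step.

State at each step:
Initial: n=3, y=7
After step 1: n=6, y=7
After step 2: n=6, y=7
After step 3: n=6, y=6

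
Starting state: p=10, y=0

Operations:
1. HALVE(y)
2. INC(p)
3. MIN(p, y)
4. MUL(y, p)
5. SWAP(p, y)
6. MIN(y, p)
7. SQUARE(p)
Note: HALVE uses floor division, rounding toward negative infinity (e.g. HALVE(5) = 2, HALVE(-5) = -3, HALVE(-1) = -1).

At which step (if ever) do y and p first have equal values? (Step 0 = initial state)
Step 3

y and p first become equal after step 3.

Comparing values at each step:
Initial: y=0, p=10
After step 1: y=0, p=10
After step 2: y=0, p=11
After step 3: y=0, p=0 ← equal!
After step 4: y=0, p=0 ← equal!
After step 5: y=0, p=0 ← equal!
After step 6: y=0, p=0 ← equal!
After step 7: y=0, p=0 ← equal!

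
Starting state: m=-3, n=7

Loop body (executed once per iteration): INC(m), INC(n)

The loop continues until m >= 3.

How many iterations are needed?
6

Tracing iterations:
Initial: m=-3, n=7
After iteration 1: m=-2, n=8
After iteration 2: m=-1, n=9
After iteration 3: m=0, n=10
After iteration 4: m=1, n=11
After iteration 5: m=2, n=12
After iteration 6: m=3, n=13
m >= 3 now holds, so the loop exits after 6 iterations.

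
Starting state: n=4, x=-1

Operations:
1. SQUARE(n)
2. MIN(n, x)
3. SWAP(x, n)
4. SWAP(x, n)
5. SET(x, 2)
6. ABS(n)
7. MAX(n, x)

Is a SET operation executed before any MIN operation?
No

First SET: step 5
First MIN: step 2
Since 5 > 2, MIN comes first.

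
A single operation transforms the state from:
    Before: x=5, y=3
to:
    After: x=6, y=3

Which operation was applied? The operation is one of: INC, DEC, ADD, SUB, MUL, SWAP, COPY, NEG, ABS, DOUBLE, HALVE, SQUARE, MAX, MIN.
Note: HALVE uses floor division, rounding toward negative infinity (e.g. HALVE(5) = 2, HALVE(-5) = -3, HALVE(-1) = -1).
INC(x)

Analyzing the change:
Before: x=5, y=3
After: x=6, y=3
Variable x changed from 5 to 6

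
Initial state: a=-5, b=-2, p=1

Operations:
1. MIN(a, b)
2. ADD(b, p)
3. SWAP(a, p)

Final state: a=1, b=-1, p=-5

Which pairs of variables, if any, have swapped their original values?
(p, a)

Comparing initial and final values:
b: -2 → -1
p: 1 → -5
a: -5 → 1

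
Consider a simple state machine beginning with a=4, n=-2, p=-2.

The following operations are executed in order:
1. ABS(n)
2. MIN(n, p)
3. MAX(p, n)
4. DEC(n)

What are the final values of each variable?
{a: 4, n: -3, p: -2}

Step-by-step execution:
Initial: a=4, n=-2, p=-2
After step 1 (ABS(n)): a=4, n=2, p=-2
After step 2 (MIN(n, p)): a=4, n=-2, p=-2
After step 3 (MAX(p, n)): a=4, n=-2, p=-2
After step 4 (DEC(n)): a=4, n=-3, p=-2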